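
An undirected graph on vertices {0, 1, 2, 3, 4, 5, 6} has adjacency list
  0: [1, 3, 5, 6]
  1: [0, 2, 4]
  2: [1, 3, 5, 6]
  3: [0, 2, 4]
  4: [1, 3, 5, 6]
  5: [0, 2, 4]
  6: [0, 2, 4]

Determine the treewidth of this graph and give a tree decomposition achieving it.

Treewidth 3.
One optimal decomposition is:
Bags: B1 = {0, 1, 2, 4}  B2 = {0, 2, 3, 4}  B3 = {0, 2, 4, 6}  B4 = {0, 2, 4, 5}
Tree: B1–B2, B2–B3, B3–B4

Every bag has size at most 4, so the width is 4 − 1 = 3 and tw(G) ≤ 3. For the lower bound: the 4 vertex sets {1,2}, {0,3}, {4}, {6} are disjoint, each induces a connected subgraph, and every pair is joined by at least one edge of G. Contracting each set to a single vertex therefore yields K_{4} as a minor, and since treewidth is minor-monotone, tw(G) ≥ tw(K_{4}) = 3. The upper and lower bounds meet at 3, so that is the treewidth.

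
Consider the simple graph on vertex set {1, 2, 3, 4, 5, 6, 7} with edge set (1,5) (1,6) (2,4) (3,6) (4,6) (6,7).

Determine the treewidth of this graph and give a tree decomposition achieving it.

Treewidth 1.
One such decomposition:
Bags: B1 = {4, 6}  B2 = {1, 6}  B3 = {2, 4}  B4 = {3, 6}  B5 = {1, 5}  B6 = {6, 7}
Tree: B1–B2, B1–B3, B1–B4, B2–B5, B1–B6

The largest bag has 2 vertices, giving width 1; this decomposition certifies tw(G) ≤ 1. G has an edge, so its treewidth is at least 1. Hence tw(G) = 1 exactly.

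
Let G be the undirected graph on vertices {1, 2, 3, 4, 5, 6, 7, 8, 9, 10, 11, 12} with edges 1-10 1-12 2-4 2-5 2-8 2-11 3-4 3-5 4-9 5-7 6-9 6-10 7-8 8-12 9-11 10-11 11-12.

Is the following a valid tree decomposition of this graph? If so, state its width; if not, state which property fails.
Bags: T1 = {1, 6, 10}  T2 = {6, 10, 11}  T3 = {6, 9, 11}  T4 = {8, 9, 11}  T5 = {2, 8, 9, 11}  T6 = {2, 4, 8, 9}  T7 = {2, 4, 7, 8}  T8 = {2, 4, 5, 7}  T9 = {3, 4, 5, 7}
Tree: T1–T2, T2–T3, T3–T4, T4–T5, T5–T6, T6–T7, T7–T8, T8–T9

A tree decomposition must satisfy three properties: every vertex lies in some bag; for every edge, both endpoints lie together in some bag; and for every vertex, the bags containing it form a connected subtree. Here vertex 12 appears in no bag, so the decomposition is invalid.

No — vertex 12 appears in no bag.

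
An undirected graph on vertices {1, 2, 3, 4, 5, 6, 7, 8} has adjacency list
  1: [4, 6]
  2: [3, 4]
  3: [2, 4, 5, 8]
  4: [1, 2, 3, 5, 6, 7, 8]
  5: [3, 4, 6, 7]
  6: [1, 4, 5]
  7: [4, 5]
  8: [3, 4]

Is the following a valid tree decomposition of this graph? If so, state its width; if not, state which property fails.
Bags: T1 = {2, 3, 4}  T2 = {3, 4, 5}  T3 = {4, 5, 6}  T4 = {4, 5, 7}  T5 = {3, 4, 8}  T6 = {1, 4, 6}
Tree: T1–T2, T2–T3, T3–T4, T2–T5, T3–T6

Checking the three conditions: (i) the bags cover all of {1, 2, 3, 4, 5, 6, 7, 8}; (ii) for each edge, some bag contains both endpoints; (iii) the bags containing any fixed vertex form a subtree. All hold, so the decomposition is valid with width 3 − 1 = 2.

Yes; width 2.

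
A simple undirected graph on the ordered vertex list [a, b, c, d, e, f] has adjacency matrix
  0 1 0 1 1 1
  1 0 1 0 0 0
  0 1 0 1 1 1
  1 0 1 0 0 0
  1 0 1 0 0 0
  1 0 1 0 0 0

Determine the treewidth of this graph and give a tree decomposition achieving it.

Each bag holds 3 vertices, so the decomposition has width 2, which upper-bounds the treewidth. Since a–b–c–f–a is a cycle in G, G is not acyclic. Forests are exactly the graphs of treewidth ≤ 1, so tw(G) ≥ 2. Combining the bounds, tw(G) = 2.

Treewidth 2.
One such decomposition:
Bags: B1 = {a, b, c}  B2 = {a, c, f}  B3 = {a, c, d}  B4 = {a, c, e}
Tree: B1–B2, B2–B3, B3–B4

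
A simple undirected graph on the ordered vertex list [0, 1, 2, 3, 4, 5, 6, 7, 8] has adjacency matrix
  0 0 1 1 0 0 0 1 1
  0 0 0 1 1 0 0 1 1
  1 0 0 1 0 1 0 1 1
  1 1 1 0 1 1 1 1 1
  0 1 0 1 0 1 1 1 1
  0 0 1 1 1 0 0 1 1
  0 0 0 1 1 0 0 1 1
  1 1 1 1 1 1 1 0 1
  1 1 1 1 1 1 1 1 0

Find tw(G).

A width-4 tree decomposition is:
Bags: B1 = {1, 3, 4, 7, 8}  B2 = {3, 4, 6, 7, 8}  B3 = {3, 4, 5, 7, 8}  B4 = {2, 3, 5, 7, 8}  B5 = {0, 2, 3, 7, 8}
Tree: B1–B2, B1–B3, B3–B4, B4–B5
Every bag has size at most 5, so the width is 5 − 1 = 4 and tw(G) ≤ 4. Conversely, {0, 2, 3, 7, 8} is a clique of size 5, and the vertices of any clique must share a bag in every tree decomposition; so some bag has ≥ 5 vertices and tw(G) ≥ 4. Combining the bounds, tw(G) = 4.

4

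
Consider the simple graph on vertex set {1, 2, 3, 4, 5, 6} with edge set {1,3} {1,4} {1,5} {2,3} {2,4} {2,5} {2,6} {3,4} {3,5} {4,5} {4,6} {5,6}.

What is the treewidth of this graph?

3

A width-3 tree decomposition is:
Bags: B1 = {2, 3, 4, 5}  B2 = {1, 3, 4, 5}  B3 = {2, 4, 5, 6}
Tree: B1–B2, B1–B3
Every bag has size at most 4, so the width is 4 − 1 = 3 and tw(G) ≤ 3. Conversely, {1, 3, 4, 5} is a clique of size 4, and the vertices of any clique must share a bag in every tree decomposition; so some bag has ≥ 4 vertices and tw(G) ≥ 3. The upper and lower bounds meet at 3, so that is the treewidth.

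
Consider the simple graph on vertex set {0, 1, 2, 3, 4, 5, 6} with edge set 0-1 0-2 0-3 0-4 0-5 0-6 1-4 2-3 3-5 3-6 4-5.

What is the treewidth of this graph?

A width-2 tree decomposition is:
Bags: B1 = {0, 4, 5}  B2 = {0, 3, 5}  B3 = {0, 2, 3}  B4 = {0, 1, 4}  B5 = {0, 3, 6}
Tree: B1–B2, B2–B3, B1–B4, B2–B5
Each bag holds 3 vertices, so the decomposition has width 2, which upper-bounds the treewidth. Conversely, {0, 1, 4} is a clique of size 3, and the vertices of any clique must share a bag in every tree decomposition; so some bag has ≥ 3 vertices and tw(G) ≥ 2. The upper and lower bounds meet at 2, so that is the treewidth.

2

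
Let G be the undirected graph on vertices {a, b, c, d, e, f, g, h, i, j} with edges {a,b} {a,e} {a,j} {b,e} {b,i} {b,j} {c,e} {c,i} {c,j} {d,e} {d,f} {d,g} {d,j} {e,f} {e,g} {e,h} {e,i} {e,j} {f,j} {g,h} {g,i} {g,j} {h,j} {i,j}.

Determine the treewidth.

3

A width-3 tree decomposition is:
Bags: B1 = {e, g, i, j}  B2 = {b, e, i, j}  B3 = {a, b, e, j}  B4 = {c, e, i, j}  B5 = {e, g, h, j}  B6 = {d, e, g, j}  B7 = {d, e, f, j}
Tree: B1–B2, B2–B3, B1–B4, B1–B5, B1–B6, B6–B7
Each bag holds 4 vertices, so the decomposition has width 3, which upper-bounds the treewidth. Conversely, {d, e, f, j} is a clique of size 4, and the vertices of any clique must share a bag in every tree decomposition; so some bag has ≥ 4 vertices and tw(G) ≥ 3. Combining the bounds, tw(G) = 3.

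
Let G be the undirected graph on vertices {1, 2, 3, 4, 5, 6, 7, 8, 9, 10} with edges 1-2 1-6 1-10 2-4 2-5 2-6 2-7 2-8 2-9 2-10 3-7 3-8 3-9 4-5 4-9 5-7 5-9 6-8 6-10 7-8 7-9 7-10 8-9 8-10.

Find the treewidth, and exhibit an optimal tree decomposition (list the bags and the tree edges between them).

The largest bag has 4 vertices, giving width 3; this decomposition certifies tw(G) ≤ 3. On the other hand G contains the 4-clique {1, 2, 6, 10}. A clique must lie in a single bag of any decomposition, so no decomposition can have width below 3. Therefore the treewidth is 3.

Treewidth 3.
One optimal decomposition is:
Bags: B1 = {2, 7, 8, 9}  B2 = {2, 7, 8, 10}  B3 = {2, 5, 7, 9}  B4 = {2, 4, 5, 9}  B5 = {3, 7, 8, 9}  B6 = {2, 6, 8, 10}  B7 = {1, 2, 6, 10}
Tree: B1–B2, B1–B3, B3–B4, B1–B5, B2–B6, B6–B7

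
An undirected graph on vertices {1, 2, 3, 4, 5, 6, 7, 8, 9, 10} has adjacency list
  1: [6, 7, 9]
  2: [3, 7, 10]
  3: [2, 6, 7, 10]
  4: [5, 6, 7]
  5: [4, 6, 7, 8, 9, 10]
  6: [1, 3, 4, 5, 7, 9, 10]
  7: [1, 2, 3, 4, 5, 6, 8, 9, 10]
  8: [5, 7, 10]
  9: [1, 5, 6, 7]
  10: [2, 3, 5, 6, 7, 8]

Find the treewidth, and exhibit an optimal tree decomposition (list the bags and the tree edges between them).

Every bag has size at most 4, so the width is 4 − 1 = 3 and tw(G) ≤ 3. On the other hand G contains the 4-clique {5, 7, 8, 10}. A clique must lie in a single bag of any decomposition, so no decomposition can have width below 3. Therefore the treewidth is 3.

Treewidth 3.
Bags: B1 = {4, 5, 6, 7}  B2 = {5, 6, 7, 10}  B3 = {3, 6, 7, 10}  B4 = {5, 7, 8, 10}  B5 = {5, 6, 7, 9}  B6 = {1, 6, 7, 9}  B7 = {2, 3, 7, 10}
Tree: B1–B2, B2–B3, B2–B4, B2–B5, B5–B6, B3–B7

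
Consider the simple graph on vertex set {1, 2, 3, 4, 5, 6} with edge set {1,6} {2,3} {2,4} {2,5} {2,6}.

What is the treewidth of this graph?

A width-1 tree decomposition is:
Bags: B1 = {1, 6}  B2 = {2, 6}  B3 = {2, 3}  B4 = {2, 5}  B5 = {2, 4}
Tree: B1–B2, B2–B3, B2–B4, B2–B5
The largest bag has 2 vertices, giving width 1; this decomposition certifies tw(G) ≤ 1. G has an edge, so its treewidth is at least 1. Hence tw(G) = 1 exactly.

1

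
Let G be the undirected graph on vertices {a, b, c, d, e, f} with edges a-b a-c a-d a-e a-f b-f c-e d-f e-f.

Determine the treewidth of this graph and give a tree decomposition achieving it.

Treewidth 2.
One such decomposition:
Bags: B1 = {a, b, f}  B2 = {a, d, f}  B3 = {a, e, f}  B4 = {a, c, e}
Tree: B1–B2, B1–B3, B3–B4

Every bag has size at most 3, so the width is 3 − 1 = 2 and tw(G) ≤ 2. For the lower bound, the 3 vertices {a, c, e} are pairwise adjacent, and any tree decomposition puts a clique entirely inside one bag — forcing width ≥ 2. Hence tw(G) = 2 exactly.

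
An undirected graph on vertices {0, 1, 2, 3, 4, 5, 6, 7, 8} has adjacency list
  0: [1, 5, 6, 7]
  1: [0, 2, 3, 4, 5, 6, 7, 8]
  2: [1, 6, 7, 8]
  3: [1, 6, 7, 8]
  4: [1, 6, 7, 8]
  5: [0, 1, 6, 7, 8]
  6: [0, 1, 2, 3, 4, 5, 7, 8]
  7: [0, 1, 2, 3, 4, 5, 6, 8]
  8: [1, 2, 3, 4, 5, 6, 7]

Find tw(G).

A width-4 tree decomposition is:
Bags: B1 = {1, 5, 6, 7, 8}  B2 = {0, 1, 5, 6, 7}  B3 = {1, 2, 6, 7, 8}  B4 = {1, 3, 6, 7, 8}  B5 = {1, 4, 6, 7, 8}
Tree: B1–B2, B1–B3, B3–B4, B4–B5
Each bag holds 5 vertices, so the decomposition has width 4, which upper-bounds the treewidth. For the lower bound, the 5 vertices {0, 1, 5, 6, 7} are pairwise adjacent, and any tree decomposition puts a clique entirely inside one bag — forcing width ≥ 4. Therefore the treewidth is 4.

4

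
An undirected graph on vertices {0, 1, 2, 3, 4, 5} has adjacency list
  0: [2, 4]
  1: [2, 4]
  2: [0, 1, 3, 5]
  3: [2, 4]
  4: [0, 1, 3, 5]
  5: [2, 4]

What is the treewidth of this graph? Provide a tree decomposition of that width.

Each bag holds 3 vertices, so the decomposition has width 2, which upper-bounds the treewidth. The edges 4–3–2–1–4 form a cycle, so G is not a tree and its treewidth is at least 2. Therefore the treewidth is 2.

Treewidth 2.
One such decomposition:
Bags: B1 = {2, 3, 4}  B2 = {1, 2, 4}  B3 = {0, 2, 4}  B4 = {2, 4, 5}
Tree: B1–B2, B2–B3, B3–B4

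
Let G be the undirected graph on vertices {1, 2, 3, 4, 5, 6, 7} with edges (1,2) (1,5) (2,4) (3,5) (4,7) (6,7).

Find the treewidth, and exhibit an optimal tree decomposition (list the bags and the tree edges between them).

Every bag has size at most 2, so the width is 2 − 1 = 1 and tw(G) ≤ 1. Any graph with an edge has treewidth ≥ 1, and G has the edge 6–7. Combining the bounds, tw(G) = 1.

Treewidth 1.
One optimal decomposition is:
Bags: B1 = {6, 7}  B2 = {4, 7}  B3 = {2, 4}  B4 = {1, 2}  B5 = {1, 5}  B6 = {3, 5}
Tree: B1–B2, B2–B3, B3–B4, B4–B5, B5–B6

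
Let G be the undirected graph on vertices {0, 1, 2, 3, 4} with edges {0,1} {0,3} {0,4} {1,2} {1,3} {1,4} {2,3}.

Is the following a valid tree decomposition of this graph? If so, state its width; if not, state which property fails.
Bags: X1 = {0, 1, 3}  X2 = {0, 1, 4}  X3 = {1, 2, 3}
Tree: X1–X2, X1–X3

Yes; width 2.

Every vertex of G appears in some bag (union = {0, 1, 2, 3, 4}); every edge is covered by a bag; and for each vertex v the set of bags containing v is connected in the bag tree. The decomposition is therefore valid. The largest bag has 3 vertices, so the width is 2.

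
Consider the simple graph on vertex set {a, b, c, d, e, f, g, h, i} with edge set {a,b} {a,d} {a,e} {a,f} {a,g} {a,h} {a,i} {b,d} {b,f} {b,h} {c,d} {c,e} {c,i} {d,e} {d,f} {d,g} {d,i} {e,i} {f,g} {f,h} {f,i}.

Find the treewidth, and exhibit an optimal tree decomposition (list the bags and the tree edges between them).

Treewidth 3.
Bags: B1 = {a, d, f, i}  B2 = {a, d, e, i}  B3 = {a, b, d, f}  B4 = {a, d, f, g}  B5 = {c, d, e, i}  B6 = {a, b, f, h}
Tree: B1–B2, B1–B3, B3–B4, B2–B5, B3–B6

The largest bag has 4 vertices, giving width 3; this decomposition certifies tw(G) ≤ 3. For the lower bound, the 4 vertices {c, d, e, i} are pairwise adjacent, and any tree decomposition puts a clique entirely inside one bag — forcing width ≥ 3. Therefore the treewidth is 3.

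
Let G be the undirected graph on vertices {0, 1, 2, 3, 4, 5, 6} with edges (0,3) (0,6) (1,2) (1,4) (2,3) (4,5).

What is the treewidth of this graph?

1

A width-1 tree decomposition is:
Bags: B1 = {4, 5}  B2 = {1, 4}  B3 = {1, 2}  B4 = {2, 3}  B5 = {0, 3}  B6 = {0, 6}
Tree: B1–B2, B2–B3, B3–B4, B4–B5, B5–B6
Each bag holds 2 vertices, so the decomposition has width 1, which upper-bounds the treewidth. Since G has at least one edge (e.g. 5–4), it is not an edgeless graph, so tw(G) ≥ 1. Therefore the treewidth is 1.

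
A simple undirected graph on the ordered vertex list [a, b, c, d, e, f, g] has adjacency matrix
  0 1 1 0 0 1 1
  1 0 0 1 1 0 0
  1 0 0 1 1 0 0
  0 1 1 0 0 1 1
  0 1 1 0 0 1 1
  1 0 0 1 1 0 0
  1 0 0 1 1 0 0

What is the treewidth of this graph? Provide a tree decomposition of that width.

Treewidth 3.
Bags: B1 = {a, c, d, e}  B2 = {a, d, e, g}  B3 = {a, d, e, f}  B4 = {a, b, d, e}
Tree: B1–B2, B2–B3, B3–B4

Each bag holds 4 vertices, so the decomposition has width 3, which upper-bounds the treewidth. For the lower bound: the 4 vertex sets {c,d}, {e,g}, {a}, {f} are disjoint, each induces a connected subgraph, and every pair is joined by at least one edge of G. Contracting each set to a single vertex therefore yields K_{4} as a minor, and since treewidth is minor-monotone, tw(G) ≥ tw(K_{4}) = 3. Hence tw(G) = 3 exactly.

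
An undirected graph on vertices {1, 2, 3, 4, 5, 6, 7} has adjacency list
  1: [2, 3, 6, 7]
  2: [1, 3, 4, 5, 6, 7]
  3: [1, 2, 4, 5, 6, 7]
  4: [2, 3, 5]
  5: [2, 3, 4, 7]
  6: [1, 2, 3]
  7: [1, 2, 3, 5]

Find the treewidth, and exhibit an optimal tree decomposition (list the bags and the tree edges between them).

Treewidth 3.
Bags: B1 = {1, 2, 3, 6}  B2 = {1, 2, 3, 7}  B3 = {2, 3, 5, 7}  B4 = {2, 3, 4, 5}
Tree: B1–B2, B2–B3, B3–B4

Every bag has size at most 4, so the width is 4 − 1 = 3 and tw(G) ≤ 3. On the other hand G contains the 4-clique {1, 2, 3, 6}. A clique must lie in a single bag of any decomposition, so no decomposition can have width below 3. The upper and lower bounds meet at 3, so that is the treewidth.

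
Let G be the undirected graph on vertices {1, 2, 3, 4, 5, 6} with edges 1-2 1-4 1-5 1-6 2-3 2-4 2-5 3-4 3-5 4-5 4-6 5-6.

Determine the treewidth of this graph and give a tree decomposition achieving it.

Every bag has size at most 4, so the width is 4 − 1 = 3 and tw(G) ≤ 3. Conversely, {1, 2, 4, 5} is a clique of size 4, and the vertices of any clique must share a bag in every tree decomposition; so some bag has ≥ 4 vertices and tw(G) ≥ 3. Therefore the treewidth is 3.

Treewidth 3.
One such decomposition:
Bags: B1 = {1, 2, 4, 5}  B2 = {1, 4, 5, 6}  B3 = {2, 3, 4, 5}
Tree: B1–B2, B1–B3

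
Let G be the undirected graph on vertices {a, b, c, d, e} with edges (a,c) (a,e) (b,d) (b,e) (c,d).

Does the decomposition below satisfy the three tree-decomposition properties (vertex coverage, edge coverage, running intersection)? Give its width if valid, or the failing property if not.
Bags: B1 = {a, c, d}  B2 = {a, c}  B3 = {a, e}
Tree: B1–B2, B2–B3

A tree decomposition must satisfy three properties: every vertex lies in some bag; for every edge, both endpoints lie together in some bag; and for every vertex, the bags containing it form a connected subtree. Here vertex b appears in no bag, so the decomposition is invalid.

No — vertex b appears in no bag.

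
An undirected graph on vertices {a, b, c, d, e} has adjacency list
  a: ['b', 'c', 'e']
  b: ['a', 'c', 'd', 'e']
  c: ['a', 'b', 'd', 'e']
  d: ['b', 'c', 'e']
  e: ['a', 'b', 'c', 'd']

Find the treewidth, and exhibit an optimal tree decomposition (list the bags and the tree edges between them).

Every bag has size at most 4, so the width is 4 − 1 = 3 and tw(G) ≤ 3. On the other hand G contains the 4-clique {b, c, d, e}. A clique must lie in a single bag of any decomposition, so no decomposition can have width below 3. Hence tw(G) = 3 exactly.

Treewidth 3.
One such decomposition:
Bags: B1 = {b, c, d, e}  B2 = {a, b, c, e}
Tree: B1–B2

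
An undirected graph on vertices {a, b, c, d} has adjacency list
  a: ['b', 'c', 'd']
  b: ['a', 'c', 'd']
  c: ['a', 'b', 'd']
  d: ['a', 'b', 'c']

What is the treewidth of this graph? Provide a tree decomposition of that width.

Treewidth 3.
One such decomposition:
Bags: B1 = {a, b, c, d}
Tree: (single bag)

With just one bag of size 4, the width is 4 − 1 = 3, so tw(G) ≤ 3. For the lower bound, the 4 vertices {a, b, c, d} are pairwise adjacent, and any tree decomposition puts a clique entirely inside one bag — forcing width ≥ 3. Combining the bounds, tw(G) = 3.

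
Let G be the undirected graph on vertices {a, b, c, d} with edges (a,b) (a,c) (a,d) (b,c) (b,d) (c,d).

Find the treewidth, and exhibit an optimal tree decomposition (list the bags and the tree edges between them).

Treewidth 3.
One optimal decomposition is:
Bags: B1 = {a, b, c, d}
Tree: (single bag)

A single bag containing all 4 vertices is trivially a valid decomposition of width 3. Conversely, {a, b, c, d} is a clique of size 4, and the vertices of any clique must share a bag in every tree decomposition; so some bag has ≥ 4 vertices and tw(G) ≥ 3. The upper and lower bounds meet at 3, so that is the treewidth.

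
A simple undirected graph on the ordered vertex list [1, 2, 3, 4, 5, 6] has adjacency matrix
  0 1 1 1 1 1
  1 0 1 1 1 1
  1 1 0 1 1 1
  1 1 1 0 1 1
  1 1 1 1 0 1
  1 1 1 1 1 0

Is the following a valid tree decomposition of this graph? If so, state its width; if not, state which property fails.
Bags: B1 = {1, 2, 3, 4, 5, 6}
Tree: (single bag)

Every vertex of G appears in some bag (union = {1, 2, 3, 4, 5, 6}); every edge is covered by a bag; and for each vertex v the set of bags containing v is connected in the bag tree. The decomposition is therefore valid. The largest bag has 6 vertices, so the width is 5.

Yes; width 5.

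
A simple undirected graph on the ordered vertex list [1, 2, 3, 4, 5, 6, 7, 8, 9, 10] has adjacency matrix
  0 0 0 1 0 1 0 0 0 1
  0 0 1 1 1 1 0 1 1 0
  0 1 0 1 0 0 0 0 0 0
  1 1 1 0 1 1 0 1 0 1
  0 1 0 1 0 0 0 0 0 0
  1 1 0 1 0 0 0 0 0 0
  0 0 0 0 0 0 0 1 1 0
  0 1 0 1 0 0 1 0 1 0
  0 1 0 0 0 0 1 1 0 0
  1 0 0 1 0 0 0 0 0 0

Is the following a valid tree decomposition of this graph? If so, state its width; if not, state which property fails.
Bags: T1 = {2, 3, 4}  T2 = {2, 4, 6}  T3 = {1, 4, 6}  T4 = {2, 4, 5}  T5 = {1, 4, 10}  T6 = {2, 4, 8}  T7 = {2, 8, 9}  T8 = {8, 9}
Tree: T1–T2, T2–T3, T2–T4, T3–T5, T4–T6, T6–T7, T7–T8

A tree decomposition must satisfy three properties: every vertex lies in some bag; for every edge, both endpoints lie together in some bag; and for every vertex, the bags containing it form a connected subtree. Here vertex 7 appears in no bag, so the decomposition is invalid.

No — vertex 7 appears in no bag.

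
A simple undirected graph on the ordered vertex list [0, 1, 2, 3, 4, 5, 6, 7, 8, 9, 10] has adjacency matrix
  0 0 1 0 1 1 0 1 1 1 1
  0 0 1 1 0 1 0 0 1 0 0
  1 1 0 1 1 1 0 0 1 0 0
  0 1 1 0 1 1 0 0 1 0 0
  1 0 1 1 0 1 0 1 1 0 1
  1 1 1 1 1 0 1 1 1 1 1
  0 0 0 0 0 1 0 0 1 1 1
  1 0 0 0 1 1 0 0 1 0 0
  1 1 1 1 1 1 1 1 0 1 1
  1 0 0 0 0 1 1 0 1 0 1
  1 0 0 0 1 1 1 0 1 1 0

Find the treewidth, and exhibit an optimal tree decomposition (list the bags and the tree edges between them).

Every bag has size at most 5, so the width is 5 − 1 = 4 and tw(G) ≤ 4. Conversely, {0, 5, 8, 9, 10} is a clique of size 5, and the vertices of any clique must share a bag in every tree decomposition; so some bag has ≥ 5 vertices and tw(G) ≥ 4. Therefore the treewidth is 4.

Treewidth 4.
One optimal decomposition is:
Bags: B1 = {0, 2, 4, 5, 8}  B2 = {0, 4, 5, 8, 10}  B3 = {0, 4, 5, 7, 8}  B4 = {0, 5, 8, 9, 10}  B5 = {5, 6, 8, 9, 10}  B6 = {2, 3, 4, 5, 8}  B7 = {1, 2, 3, 5, 8}
Tree: B1–B2, B1–B3, B2–B4, B4–B5, B1–B6, B6–B7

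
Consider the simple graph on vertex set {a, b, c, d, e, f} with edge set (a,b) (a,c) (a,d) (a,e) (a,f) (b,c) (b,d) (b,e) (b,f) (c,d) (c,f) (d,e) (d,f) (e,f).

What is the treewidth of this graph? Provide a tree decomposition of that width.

Every bag has size at most 5, so the width is 5 − 1 = 4 and tw(G) ≤ 4. On the other hand G contains the 5-clique {a, b, d, e, f}. A clique must lie in a single bag of any decomposition, so no decomposition can have width below 4. Therefore the treewidth is 4.

Treewidth 4.
One such decomposition:
Bags: B1 = {a, b, c, d, f}  B2 = {a, b, d, e, f}
Tree: B1–B2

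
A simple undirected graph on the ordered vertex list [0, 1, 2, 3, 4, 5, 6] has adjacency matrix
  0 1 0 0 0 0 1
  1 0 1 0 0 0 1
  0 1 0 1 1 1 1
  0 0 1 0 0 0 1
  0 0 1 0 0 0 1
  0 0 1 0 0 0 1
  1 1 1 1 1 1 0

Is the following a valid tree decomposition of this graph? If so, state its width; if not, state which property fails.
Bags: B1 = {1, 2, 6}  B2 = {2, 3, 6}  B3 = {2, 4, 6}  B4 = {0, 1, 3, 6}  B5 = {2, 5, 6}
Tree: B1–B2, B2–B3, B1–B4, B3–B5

A tree decomposition must satisfy three properties: every vertex lies in some bag; for every edge, both endpoints lie together in some bag; and for every vertex, the bags containing it form a connected subtree. Here bags containing vertex 3 are not connected in the tree, so the decomposition is invalid.

No — bags containing vertex 3 are not connected in the tree.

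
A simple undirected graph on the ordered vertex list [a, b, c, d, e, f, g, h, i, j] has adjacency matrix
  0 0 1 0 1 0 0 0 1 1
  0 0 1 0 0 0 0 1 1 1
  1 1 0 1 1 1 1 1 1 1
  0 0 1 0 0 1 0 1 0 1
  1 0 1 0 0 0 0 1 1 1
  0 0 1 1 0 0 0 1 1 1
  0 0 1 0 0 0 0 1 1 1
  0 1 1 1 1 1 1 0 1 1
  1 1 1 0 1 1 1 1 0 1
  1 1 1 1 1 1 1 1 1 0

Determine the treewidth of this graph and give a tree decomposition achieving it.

The largest bag has 5 vertices, giving width 4; this decomposition certifies tw(G) ≤ 4. Conversely, {c, d, f, h, j} is a clique of size 5, and the vertices of any clique must share a bag in every tree decomposition; so some bag has ≥ 5 vertices and tw(G) ≥ 4. The upper and lower bounds meet at 4, so that is the treewidth.

Treewidth 4.
One optimal decomposition is:
Bags: B1 = {c, f, h, i, j}  B2 = {c, e, h, i, j}  B3 = {a, c, e, i, j}  B4 = {c, g, h, i, j}  B5 = {b, c, h, i, j}  B6 = {c, d, f, h, j}
Tree: B1–B2, B2–B3, B1–B4, B2–B5, B1–B6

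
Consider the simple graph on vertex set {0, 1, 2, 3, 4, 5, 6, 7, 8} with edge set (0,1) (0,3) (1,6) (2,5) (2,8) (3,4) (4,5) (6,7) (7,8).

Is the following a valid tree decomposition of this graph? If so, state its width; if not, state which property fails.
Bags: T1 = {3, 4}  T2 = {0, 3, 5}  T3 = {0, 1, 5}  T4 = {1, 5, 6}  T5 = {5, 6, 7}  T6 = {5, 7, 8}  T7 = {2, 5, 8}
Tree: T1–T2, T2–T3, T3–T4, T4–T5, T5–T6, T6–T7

No — edge (5,4) lies in no bag.

A tree decomposition must satisfy three properties: every vertex lies in some bag; for every edge, both endpoints lie together in some bag; and for every vertex, the bags containing it form a connected subtree. Here edge (5,4) lies in no bag, so the decomposition is invalid.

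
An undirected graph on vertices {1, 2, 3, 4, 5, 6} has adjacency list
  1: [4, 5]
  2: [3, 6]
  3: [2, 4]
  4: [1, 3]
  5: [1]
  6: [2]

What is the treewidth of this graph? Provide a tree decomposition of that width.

Treewidth 1.
One such decomposition:
Bags: B1 = {1, 4}  B2 = {3, 4}  B3 = {1, 5}  B4 = {2, 3}  B5 = {2, 6}
Tree: B1–B2, B1–B3, B2–B4, B4–B5

The largest bag has 2 vertices, giving width 1; this decomposition certifies tw(G) ≤ 1. Any graph with an edge has treewidth ≥ 1, and G has the edge 4–1. The upper and lower bounds meet at 1, so that is the treewidth.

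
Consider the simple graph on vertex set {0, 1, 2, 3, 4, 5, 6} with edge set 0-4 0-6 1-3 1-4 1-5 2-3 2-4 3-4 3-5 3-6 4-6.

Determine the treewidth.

A width-2 tree decomposition is:
Bags: B1 = {1, 3, 4}  B2 = {2, 3, 4}  B3 = {1, 3, 5}  B4 = {3, 4, 6}  B5 = {0, 4, 6}
Tree: B1–B2, B1–B3, B2–B4, B4–B5
The largest bag has 3 vertices, giving width 2; this decomposition certifies tw(G) ≤ 2. On the other hand G contains the 3-clique {0, 4, 6}. A clique must lie in a single bag of any decomposition, so no decomposition can have width below 2. The upper and lower bounds meet at 2, so that is the treewidth.

2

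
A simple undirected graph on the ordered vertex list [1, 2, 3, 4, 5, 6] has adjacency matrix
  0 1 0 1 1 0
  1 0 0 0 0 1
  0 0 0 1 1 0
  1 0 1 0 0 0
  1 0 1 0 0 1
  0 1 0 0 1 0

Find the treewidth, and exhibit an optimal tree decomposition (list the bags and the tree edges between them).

Each bag holds 3 vertices, so the decomposition has width 2, which upper-bounds the treewidth. For the lower bound, G contains the cycle 4–3–5–1–4, so G is not a forest; only forests have treewidth ≤ 1, hence tw(G) ≥ 2. Therefore the treewidth is 2.

Treewidth 2.
One such decomposition:
Bags: B1 = {1, 3, 4}  B2 = {1, 3, 5}  B3 = {1, 2, 5}  B4 = {2, 5, 6}
Tree: B1–B2, B2–B3, B3–B4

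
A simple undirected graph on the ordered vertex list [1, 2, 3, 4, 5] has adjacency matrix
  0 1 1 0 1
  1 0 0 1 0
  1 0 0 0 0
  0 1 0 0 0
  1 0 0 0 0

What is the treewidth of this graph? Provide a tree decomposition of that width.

Every bag has size at most 2, so the width is 2 − 1 = 1 and tw(G) ≤ 1. Any graph with an edge has treewidth ≥ 1, and G has the edge 1–2. Hence tw(G) = 1 exactly.

Treewidth 1.
One such decomposition:
Bags: B1 = {1, 2}  B2 = {2, 4}  B3 = {1, 3}  B4 = {1, 5}
Tree: B1–B2, B1–B3, B1–B4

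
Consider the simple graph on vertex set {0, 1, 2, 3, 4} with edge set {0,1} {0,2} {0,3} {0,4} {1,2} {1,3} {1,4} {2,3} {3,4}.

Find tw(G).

3

A width-3 tree decomposition is:
Bags: B1 = {0, 1, 2, 3}  B2 = {0, 1, 3, 4}
Tree: B1–B2
The largest bag has 4 vertices, giving width 3; this decomposition certifies tw(G) ≤ 3. On the other hand G contains the 4-clique {0, 1, 2, 3}. A clique must lie in a single bag of any decomposition, so no decomposition can have width below 3. The upper and lower bounds meet at 3, so that is the treewidth.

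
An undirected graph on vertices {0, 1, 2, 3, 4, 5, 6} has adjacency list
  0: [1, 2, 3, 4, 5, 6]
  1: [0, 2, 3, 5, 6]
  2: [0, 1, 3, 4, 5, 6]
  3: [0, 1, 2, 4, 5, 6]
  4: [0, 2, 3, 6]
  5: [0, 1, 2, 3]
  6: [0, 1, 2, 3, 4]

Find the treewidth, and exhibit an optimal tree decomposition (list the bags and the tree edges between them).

Treewidth 4.
Bags: B1 = {0, 1, 2, 3, 6}  B2 = {0, 1, 2, 3, 5}  B3 = {0, 2, 3, 4, 6}
Tree: B1–B2, B1–B3

The largest bag has 5 vertices, giving width 4; this decomposition certifies tw(G) ≤ 4. For the lower bound, the 5 vertices {0, 1, 2, 3, 5} are pairwise adjacent, and any tree decomposition puts a clique entirely inside one bag — forcing width ≥ 4. Hence tw(G) = 4 exactly.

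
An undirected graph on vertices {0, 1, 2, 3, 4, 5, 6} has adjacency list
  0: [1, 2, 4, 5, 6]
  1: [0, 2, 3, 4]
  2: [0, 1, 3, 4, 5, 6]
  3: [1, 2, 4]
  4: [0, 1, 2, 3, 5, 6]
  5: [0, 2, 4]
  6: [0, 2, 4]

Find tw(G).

A width-3 tree decomposition is:
Bags: B1 = {0, 2, 4, 5}  B2 = {0, 1, 2, 4}  B3 = {1, 2, 3, 4}  B4 = {0, 2, 4, 6}
Tree: B1–B2, B2–B3, B2–B4
The largest bag has 4 vertices, giving width 3; this decomposition certifies tw(G) ≤ 3. On the other hand G contains the 4-clique {0, 1, 2, 4}. A clique must lie in a single bag of any decomposition, so no decomposition can have width below 3. Hence tw(G) = 3 exactly.

3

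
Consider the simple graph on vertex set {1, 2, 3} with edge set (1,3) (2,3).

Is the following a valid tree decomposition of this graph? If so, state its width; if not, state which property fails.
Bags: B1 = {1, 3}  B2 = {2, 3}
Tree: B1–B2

Yes; width 1.

Every vertex of G appears in some bag (union = {1, 2, 3}); every edge is covered by a bag; and for each vertex v the set of bags containing v is connected in the bag tree. The decomposition is therefore valid. The largest bag has 2 vertices, so the width is 1.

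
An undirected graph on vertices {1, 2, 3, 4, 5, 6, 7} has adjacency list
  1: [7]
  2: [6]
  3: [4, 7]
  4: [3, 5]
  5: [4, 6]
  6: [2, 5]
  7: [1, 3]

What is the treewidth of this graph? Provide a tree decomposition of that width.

Each bag holds 2 vertices, so the decomposition has width 1, which upper-bounds the treewidth. Since G has at least one edge (e.g. 1–7), it is not an edgeless graph, so tw(G) ≥ 1. The upper and lower bounds meet at 1, so that is the treewidth.

Treewidth 1.
One optimal decomposition is:
Bags: B1 = {1, 7}  B2 = {3, 7}  B3 = {3, 4}  B4 = {4, 5}  B5 = {5, 6}  B6 = {2, 6}
Tree: B1–B2, B2–B3, B3–B4, B4–B5, B5–B6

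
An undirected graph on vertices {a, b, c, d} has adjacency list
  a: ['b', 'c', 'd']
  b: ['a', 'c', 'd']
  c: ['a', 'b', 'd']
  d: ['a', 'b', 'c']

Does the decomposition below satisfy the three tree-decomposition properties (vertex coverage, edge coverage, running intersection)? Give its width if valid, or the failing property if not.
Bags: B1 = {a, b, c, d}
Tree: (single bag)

Yes; width 3.

Vertex coverage: the bags together contain {a, b, c, d}, the full vertex set. Edge coverage: each edge of G has both endpoints in at least one bag. Running intersection: for every vertex, the bags containing it form a connected subtree. All three properties hold, so this is a valid tree decomposition of width max|bag| − 1 = 3, and hence tw(G) ≤ 3.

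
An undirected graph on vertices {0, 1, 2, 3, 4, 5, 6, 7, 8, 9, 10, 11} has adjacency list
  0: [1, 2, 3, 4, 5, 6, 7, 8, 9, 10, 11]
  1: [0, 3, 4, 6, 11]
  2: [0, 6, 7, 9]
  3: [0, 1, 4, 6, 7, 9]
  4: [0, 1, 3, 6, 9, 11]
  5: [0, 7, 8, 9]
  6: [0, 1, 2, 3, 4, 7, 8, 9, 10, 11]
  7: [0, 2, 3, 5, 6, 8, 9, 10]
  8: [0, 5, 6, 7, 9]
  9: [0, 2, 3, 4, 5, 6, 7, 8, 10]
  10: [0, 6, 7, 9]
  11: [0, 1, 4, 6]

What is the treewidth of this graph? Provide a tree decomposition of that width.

Treewidth 4.
One optimal decomposition is:
Bags: B1 = {0, 3, 4, 6, 9}  B2 = {0, 3, 6, 7, 9}  B3 = {0, 6, 7, 8, 9}  B4 = {0, 5, 7, 8, 9}  B5 = {0, 2, 6, 7, 9}  B6 = {0, 6, 7, 9, 10}  B7 = {0, 1, 3, 4, 6}  B8 = {0, 1, 4, 6, 11}
Tree: B1–B2, B2–B3, B3–B4, B2–B5, B2–B6, B1–B7, B7–B8

The largest bag has 5 vertices, giving width 4; this decomposition certifies tw(G) ≤ 4. On the other hand G contains the 5-clique {0, 5, 7, 8, 9}. A clique must lie in a single bag of any decomposition, so no decomposition can have width below 4. The upper and lower bounds meet at 4, so that is the treewidth.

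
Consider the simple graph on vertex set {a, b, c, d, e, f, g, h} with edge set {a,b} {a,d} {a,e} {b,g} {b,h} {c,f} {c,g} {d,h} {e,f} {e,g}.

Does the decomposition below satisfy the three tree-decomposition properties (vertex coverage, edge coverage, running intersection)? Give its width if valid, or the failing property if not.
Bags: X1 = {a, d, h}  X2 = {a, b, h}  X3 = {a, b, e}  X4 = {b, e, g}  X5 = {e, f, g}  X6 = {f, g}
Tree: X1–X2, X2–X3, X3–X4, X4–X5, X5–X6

A tree decomposition must satisfy three properties: every vertex lies in some bag; for every edge, both endpoints lie together in some bag; and for every vertex, the bags containing it form a connected subtree. Here vertex c appears in no bag, so the decomposition is invalid.

No — vertex c appears in no bag.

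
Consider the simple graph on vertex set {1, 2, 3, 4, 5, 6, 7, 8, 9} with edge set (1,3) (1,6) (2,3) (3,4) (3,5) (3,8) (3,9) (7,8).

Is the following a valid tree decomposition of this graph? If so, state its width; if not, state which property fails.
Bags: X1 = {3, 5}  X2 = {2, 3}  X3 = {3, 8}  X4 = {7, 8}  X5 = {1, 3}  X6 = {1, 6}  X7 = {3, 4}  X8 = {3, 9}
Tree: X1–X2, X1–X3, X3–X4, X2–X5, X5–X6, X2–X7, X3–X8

Yes; width 1.

Checking the three conditions: (i) the bags cover all of {1, 2, 3, 4, 5, 6, 7, 8, 9}; (ii) for each edge, some bag contains both endpoints; (iii) the bags containing any fixed vertex form a subtree. All hold, so the decomposition is valid with width 2 − 1 = 1.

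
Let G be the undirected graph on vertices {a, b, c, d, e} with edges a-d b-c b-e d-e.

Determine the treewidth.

1

A width-1 tree decomposition is:
Bags: B1 = {a, d}  B2 = {d, e}  B3 = {b, e}  B4 = {b, c}
Tree: B1–B2, B2–B3, B3–B4
The largest bag has 2 vertices, giving width 1; this decomposition certifies tw(G) ≤ 1. Since G has at least one edge (e.g. a–d), it is not an edgeless graph, so tw(G) ≥ 1. The upper and lower bounds meet at 1, so that is the treewidth.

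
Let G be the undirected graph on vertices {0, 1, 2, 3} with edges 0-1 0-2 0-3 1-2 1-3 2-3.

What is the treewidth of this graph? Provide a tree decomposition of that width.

Treewidth 3.
One such decomposition:
Bags: B1 = {0, 1, 2, 3}
Tree: (single bag)

With just one bag of size 4, the width is 4 − 1 = 3, so tw(G) ≤ 3. Conversely, {0, 1, 2, 3} is a clique of size 4, and the vertices of any clique must share a bag in every tree decomposition; so some bag has ≥ 4 vertices and tw(G) ≥ 3. Therefore the treewidth is 3.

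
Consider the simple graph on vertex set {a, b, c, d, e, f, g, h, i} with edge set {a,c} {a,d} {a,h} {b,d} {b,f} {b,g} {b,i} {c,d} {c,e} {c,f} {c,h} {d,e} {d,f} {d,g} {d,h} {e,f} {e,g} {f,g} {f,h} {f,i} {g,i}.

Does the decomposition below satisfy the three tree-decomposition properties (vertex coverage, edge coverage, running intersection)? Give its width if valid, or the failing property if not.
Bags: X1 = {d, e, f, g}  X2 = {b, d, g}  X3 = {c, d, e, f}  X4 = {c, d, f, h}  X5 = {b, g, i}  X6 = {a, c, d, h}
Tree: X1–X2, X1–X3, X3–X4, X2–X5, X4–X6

A tree decomposition must satisfy three properties: every vertex lies in some bag; for every edge, both endpoints lie together in some bag; and for every vertex, the bags containing it form a connected subtree. Here edge (f,b) lies in no bag, so the decomposition is invalid.

No — edge (f,b) lies in no bag.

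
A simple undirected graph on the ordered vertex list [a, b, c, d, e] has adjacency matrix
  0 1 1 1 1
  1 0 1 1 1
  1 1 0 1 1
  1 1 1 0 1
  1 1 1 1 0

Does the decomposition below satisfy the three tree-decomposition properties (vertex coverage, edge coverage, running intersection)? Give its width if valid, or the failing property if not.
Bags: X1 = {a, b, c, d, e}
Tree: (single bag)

Yes; width 4.

Checking the three conditions: (i) the bags cover all of {a, b, c, d, e}; (ii) for each edge, some bag contains both endpoints; (iii) the bags containing any fixed vertex form a subtree. All hold, so the decomposition is valid with width 5 − 1 = 4.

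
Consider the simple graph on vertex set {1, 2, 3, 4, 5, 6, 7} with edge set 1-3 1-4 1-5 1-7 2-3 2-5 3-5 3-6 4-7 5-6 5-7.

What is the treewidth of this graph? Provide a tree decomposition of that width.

Treewidth 2.
One optimal decomposition is:
Bags: B1 = {1, 4, 7}  B2 = {1, 5, 7}  B3 = {1, 3, 5}  B4 = {2, 3, 5}  B5 = {3, 5, 6}
Tree: B1–B2, B2–B3, B3–B4, B3–B5

Each bag holds 3 vertices, so the decomposition has width 2, which upper-bounds the treewidth. Conversely, {1, 4, 7} is a clique of size 3, and the vertices of any clique must share a bag in every tree decomposition; so some bag has ≥ 3 vertices and tw(G) ≥ 2. Therefore the treewidth is 2.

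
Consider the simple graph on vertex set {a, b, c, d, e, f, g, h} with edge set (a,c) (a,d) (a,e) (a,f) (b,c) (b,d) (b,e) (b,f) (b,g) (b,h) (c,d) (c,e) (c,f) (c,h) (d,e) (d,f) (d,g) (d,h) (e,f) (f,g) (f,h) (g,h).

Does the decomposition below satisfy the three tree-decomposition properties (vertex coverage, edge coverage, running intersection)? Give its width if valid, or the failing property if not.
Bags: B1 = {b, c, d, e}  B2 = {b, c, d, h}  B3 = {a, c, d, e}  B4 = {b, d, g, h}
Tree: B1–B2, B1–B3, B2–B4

No — vertex f appears in no bag.

A tree decomposition must satisfy three properties: every vertex lies in some bag; for every edge, both endpoints lie together in some bag; and for every vertex, the bags containing it form a connected subtree. Here vertex f appears in no bag, so the decomposition is invalid.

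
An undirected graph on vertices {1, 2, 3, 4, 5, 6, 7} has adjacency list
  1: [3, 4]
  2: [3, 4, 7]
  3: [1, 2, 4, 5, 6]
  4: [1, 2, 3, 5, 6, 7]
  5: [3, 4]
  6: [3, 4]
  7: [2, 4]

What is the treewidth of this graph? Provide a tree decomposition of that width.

Each bag holds 3 vertices, so the decomposition has width 2, which upper-bounds the treewidth. For the lower bound, the 3 vertices {1, 3, 4} are pairwise adjacent, and any tree decomposition puts a clique entirely inside one bag — forcing width ≥ 2. Hence tw(G) = 2 exactly.

Treewidth 2.
One such decomposition:
Bags: B1 = {1, 3, 4}  B2 = {3, 4, 6}  B3 = {2, 3, 4}  B4 = {3, 4, 5}  B5 = {2, 4, 7}
Tree: B1–B2, B2–B3, B2–B4, B3–B5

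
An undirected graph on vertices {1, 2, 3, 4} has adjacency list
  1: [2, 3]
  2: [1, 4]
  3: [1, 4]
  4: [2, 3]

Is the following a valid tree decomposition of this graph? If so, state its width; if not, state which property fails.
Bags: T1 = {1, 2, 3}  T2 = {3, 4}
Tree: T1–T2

A tree decomposition must satisfy three properties: every vertex lies in some bag; for every edge, both endpoints lie together in some bag; and for every vertex, the bags containing it form a connected subtree. Here edge (2,4) lies in no bag, so the decomposition is invalid.

No — edge (2,4) lies in no bag.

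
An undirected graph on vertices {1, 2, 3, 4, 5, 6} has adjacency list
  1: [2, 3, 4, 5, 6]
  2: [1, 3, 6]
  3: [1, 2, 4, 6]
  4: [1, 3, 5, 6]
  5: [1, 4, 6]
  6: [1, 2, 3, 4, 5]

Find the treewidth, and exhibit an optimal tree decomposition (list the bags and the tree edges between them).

Treewidth 3.
Bags: B1 = {1, 2, 3, 6}  B2 = {1, 3, 4, 6}  B3 = {1, 4, 5, 6}
Tree: B1–B2, B2–B3

Every bag has size at most 4, so the width is 4 − 1 = 3 and tw(G) ≤ 3. Conversely, {1, 2, 3, 6} is a clique of size 4, and the vertices of any clique must share a bag in every tree decomposition; so some bag has ≥ 4 vertices and tw(G) ≥ 3. Hence tw(G) = 3 exactly.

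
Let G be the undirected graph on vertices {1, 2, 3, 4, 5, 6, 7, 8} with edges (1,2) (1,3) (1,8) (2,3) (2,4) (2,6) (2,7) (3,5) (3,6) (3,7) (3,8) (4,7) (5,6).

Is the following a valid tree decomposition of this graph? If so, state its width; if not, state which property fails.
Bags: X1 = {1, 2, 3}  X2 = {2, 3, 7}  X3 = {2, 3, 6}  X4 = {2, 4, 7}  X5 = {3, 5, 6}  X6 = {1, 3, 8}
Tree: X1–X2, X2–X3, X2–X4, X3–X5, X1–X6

Every vertex of G appears in some bag (union = {1, 2, 3, 4, 5, 6, 7, 8}); every edge is covered by a bag; and for each vertex v the set of bags containing v is connected in the bag tree. The decomposition is therefore valid. The largest bag has 3 vertices, so the width is 2.

Yes; width 2.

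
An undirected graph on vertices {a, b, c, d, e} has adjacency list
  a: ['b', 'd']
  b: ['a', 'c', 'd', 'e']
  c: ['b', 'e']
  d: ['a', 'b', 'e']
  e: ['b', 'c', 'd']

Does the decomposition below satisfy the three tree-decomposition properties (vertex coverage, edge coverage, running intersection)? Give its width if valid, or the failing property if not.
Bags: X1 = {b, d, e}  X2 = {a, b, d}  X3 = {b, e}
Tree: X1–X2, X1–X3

A tree decomposition must satisfy three properties: every vertex lies in some bag; for every edge, both endpoints lie together in some bag; and for every vertex, the bags containing it form a connected subtree. Here vertex c appears in no bag, so the decomposition is invalid.

No — vertex c appears in no bag.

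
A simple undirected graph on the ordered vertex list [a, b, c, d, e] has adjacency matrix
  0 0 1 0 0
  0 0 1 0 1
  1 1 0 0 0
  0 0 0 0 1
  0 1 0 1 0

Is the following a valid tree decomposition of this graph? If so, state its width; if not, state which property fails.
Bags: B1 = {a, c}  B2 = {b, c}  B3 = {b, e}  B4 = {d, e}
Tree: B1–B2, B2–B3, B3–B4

Vertex coverage: the bags together contain {a, b, c, d, e}, the full vertex set. Edge coverage: each edge of G has both endpoints in at least one bag. Running intersection: for every vertex, the bags containing it form a connected subtree. All three properties hold, so this is a valid tree decomposition of width max|bag| − 1 = 1, and hence tw(G) ≤ 1.

Yes; width 1.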